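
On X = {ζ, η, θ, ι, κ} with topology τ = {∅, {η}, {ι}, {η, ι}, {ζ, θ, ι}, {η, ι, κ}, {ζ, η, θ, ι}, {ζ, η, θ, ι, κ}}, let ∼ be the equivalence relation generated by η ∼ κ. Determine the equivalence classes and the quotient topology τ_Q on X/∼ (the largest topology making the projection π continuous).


X/∼ = {[ζ], [η=κ], [θ], [ι]}; |τ_Q| = 5.

Equivalence classes: [ζ], [η=κ], [θ], [ι].
Quotient map π: X → X/∼ sends ζ ↦ [ζ], η ↦ [η=κ], θ ↦ [θ], ι ↦ [ι], κ ↦ [η=κ].
For each subset V ⊆ X/∼, compute π^{-1}(V) ⊆ X and check whether π^{-1}(V) ∈ τ. V is open in τ_Q iff π^{-1}(V) ∈ τ.
  V = {}: π^{-1}(V) = ∅ ∈ τ ✓.
  V = {[ζ]}: π^{-1}(V) = {ζ} ∉ τ ✗.
  V = {[η=κ]}: π^{-1}(V) = {η, κ} ∉ τ ✗.
  V = {[ζ], [η=κ]}: π^{-1}(V) = {ζ, η, κ} ∉ τ ✗.
  V = {[θ]}: π^{-1}(V) = {θ} ∉ τ ✗.
  V = {[ζ], [θ]}: π^{-1}(V) = {ζ, θ} ∉ τ ✗.
  V = {[η=κ], [θ]}: π^{-1}(V) = {η, θ, κ} ∉ τ ✗.
  V = {[ζ], [η=κ], [θ]}: π^{-1}(V) = {ζ, η, θ, κ} ∉ τ ✗.
  V = {[ι]}: π^{-1}(V) = {ι} ∈ τ ✓.
  V = {[ζ], [ι]}: π^{-1}(V) = {ζ, ι} ∉ τ ✗.
  V = {[η=κ], [ι]}: π^{-1}(V) = {η, ι, κ} ∈ τ ✓.
  V = {[ζ], [η=κ], [ι]}: π^{-1}(V) = {ζ, η, ι, κ} ∉ τ ✗.
  V = {[θ], [ι]}: π^{-1}(V) = {θ, ι} ∉ τ ✗.
  V = {[ζ], [θ], [ι]}: π^{-1}(V) = {ζ, θ, ι} ∈ τ ✓.
  V = {[η=κ], [θ], [ι]}: π^{-1}(V) = {η, θ, ι, κ} ∉ τ ✗.
  V = {[ζ], [η=κ], [θ], [ι]}: π^{-1}(V) = {ζ, η, θ, ι, κ} ∈ τ ✓.
Open sets in the quotient: τ_Q = {{}, {[ι]}, {[η=κ], [ι]}, {[ζ], [θ], [ι]}, {[ζ], [η=κ], [θ], [ι]}} (5 elements).


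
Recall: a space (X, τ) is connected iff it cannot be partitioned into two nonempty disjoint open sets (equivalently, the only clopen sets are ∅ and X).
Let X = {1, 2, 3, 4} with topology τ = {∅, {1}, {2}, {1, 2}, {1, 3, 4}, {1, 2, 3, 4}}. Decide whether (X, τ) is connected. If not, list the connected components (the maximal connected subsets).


(X, τ) is disconnected; components = [{2}, {1, 3, 4}].

Find clopen sets (U ∈ τ with X ∖ U ∈ τ):
  U = ∅, X ∖ U = {1, 2, 3, 4} — both open, so U is clopen.
  U = {2}, X ∖ U = {1, 3, 4} — both open, so U is clopen.
  U = {1, 3, 4}, X ∖ U = {2} — both open, so U is clopen.
  U = {1, 2, 3, 4}, X ∖ U = ∅ — both open, so U is clopen.
Nontrivial clopen(s) exist: e.g. {2}. So (X, τ) is disconnected.
Compute connected components by grouping points that agree on all clopens:
  component: {2}
  component: {1, 3, 4}


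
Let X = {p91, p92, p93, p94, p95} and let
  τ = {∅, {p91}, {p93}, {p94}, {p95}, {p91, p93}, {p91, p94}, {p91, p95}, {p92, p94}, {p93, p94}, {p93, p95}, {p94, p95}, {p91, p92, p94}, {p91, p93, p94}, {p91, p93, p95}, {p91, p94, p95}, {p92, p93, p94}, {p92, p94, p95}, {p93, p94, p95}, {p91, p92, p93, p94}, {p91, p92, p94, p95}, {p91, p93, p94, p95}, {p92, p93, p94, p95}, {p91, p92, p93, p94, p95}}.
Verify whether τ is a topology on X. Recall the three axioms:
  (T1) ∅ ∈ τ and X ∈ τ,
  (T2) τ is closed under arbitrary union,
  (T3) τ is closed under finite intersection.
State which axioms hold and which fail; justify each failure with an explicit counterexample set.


τ IS a topology on X.

Axiom (T1): ∅ ∈ τ? Yes; X ∈ τ? Yes.
Axiom (T2/T3): check pairwise unions and intersections of members of τ.
All pairwise intersections and unions checked — each lies in τ. Therefore τ satisfies (T1), (T2), (T3): it IS a topology on X.


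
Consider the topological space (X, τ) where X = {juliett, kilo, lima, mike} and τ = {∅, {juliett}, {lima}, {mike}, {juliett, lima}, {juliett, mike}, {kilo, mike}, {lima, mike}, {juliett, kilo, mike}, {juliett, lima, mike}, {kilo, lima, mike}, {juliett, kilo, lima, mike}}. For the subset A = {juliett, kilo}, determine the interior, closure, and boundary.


int(A) = {juliett}, cl(A) = {juliett, kilo}, ∂A = {kilo}.

Closed sets in (X, τ) are complements of opens:
  closed(X, τ) = {∅, {juliett}, {kilo}, {lima}, {juliett, kilo}, {juliett, lima}, {kilo, lima}, {kilo, mike}, {juliett, kilo, lima}, {juliett, kilo, mike}, {kilo, lima, mike}, {juliett, kilo, lima, mike}}.
int(A) = ⋃ {U ∈ τ : U ⊆ A}. Opens contained in A: ∅, {juliett}.
Taking the union of these: int(A) = {juliett}.
cl(A) = ⋂ {C closed : A ⊆ C}. Closed sets containing A: {juliett, kilo}, {juliett, kilo, lima}, {juliett, kilo, mike}, {juliett, kilo, lima, mike}.
Intersecting these: cl(A) = {juliett, kilo}.
∂A = cl(A) ∖ int(A) = {juliett, kilo} ∖ {juliett} = {kilo}.


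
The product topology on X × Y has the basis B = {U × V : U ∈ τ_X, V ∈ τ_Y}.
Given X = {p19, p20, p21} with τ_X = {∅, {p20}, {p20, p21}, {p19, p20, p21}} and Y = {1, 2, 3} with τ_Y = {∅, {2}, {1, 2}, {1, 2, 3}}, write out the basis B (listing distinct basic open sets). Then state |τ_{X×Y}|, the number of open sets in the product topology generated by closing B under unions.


Basis B = {∅ × ∅, {p20} × {2}, {p20} × {1, 2}, {p20, p21} × {2}, {p19, p20, p21} × {2}, {p20} × {1, 2, 3}, {p20, p21} × {1, 2}, {p19, p20, p21} × {1, 2}, {p20, p21} × {1, 2, 3}, {p19, p20, p21} × {1, 2, 3}}; |τ_{X×Y}| = 20.

Enumerate products U × V with U ∈ τ_X, V ∈ τ_Y (deduplicated):
  ∅ × ∅ = {} (∅)
  {p20} × {2} = {(p20,2)}
  {p20} × {1, 2} = {(p20,1), (p20,2)}
  {p20, p21} × {2} = {(p20,2), (p21,2)}
  {p19, p20, p21} × {2} = {(p19,2), (p20,2), (p21,2)}
  {p20} × {1, 2, 3} = {(p20,1), (p20,2), (p20,3)}
  {p20, p21} × {1, 2} = {(p20,1), (p20,2), (p21,1), (p21,2)}
  {p19, p20, p21} × {1, 2} = {(p19,1), (p19,2), (p20,1), (p20,2), (p21,1), (p21,2)}
  {p20, p21} × {1, 2, 3} = {(p20,1), (p20,2), (p20,3), (p21,1), (p21,2), (p21,3)}
  {p19, p20, p21} × {1, 2, 3} = {(p19,1), (p19,2), (p19,3), (p20,1), (p20,2), (p20,3), (p21,1), (p21,2), (p21,3)}
These 10 distinct sets form the basis B.
Close under arbitrary unions to get τ_{X×Y}; counting gives |τ_{X×Y}| = 20.


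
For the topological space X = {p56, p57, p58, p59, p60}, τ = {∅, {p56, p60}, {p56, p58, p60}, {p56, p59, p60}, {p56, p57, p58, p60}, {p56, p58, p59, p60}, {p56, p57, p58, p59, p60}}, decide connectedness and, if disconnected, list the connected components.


(X, τ) is connected.

Find clopen sets (U ∈ τ with X ∖ U ∈ τ):
  U = ∅, X ∖ U = {p56, p57, p58, p59, p60} — both open, so U is clopen.
  U = {p56, p57, p58, p59, p60}, X ∖ U = ∅ — both open, so U is clopen.
Only trivial clopens (∅ and X) exist, so (X, τ) is connected.
Compute connected components by grouping points that agree on all clopens:
  component: {p56, p57, p58, p59, p60}


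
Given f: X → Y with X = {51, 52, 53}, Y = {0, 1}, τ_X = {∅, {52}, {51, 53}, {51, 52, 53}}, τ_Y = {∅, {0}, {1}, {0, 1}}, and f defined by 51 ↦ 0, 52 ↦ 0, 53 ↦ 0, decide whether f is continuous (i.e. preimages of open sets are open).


f IS continuous.

Compute f^{-1}(U) for each U ∈ τ_Y:
  U = ∅: f^{-1}(U) = ∅ ∈ τ_X ✓.
  U = {0}: f^{-1}(U) = {51, 52, 53} ∈ τ_X ✓.
  U = {1}: f^{-1}(U) = ∅ ∈ τ_X ✓.
  U = {0, 1}: f^{-1}(U) = {51, 52, 53} ∈ τ_X ✓.
Every preimage lies in τ_X, so f IS continuous.


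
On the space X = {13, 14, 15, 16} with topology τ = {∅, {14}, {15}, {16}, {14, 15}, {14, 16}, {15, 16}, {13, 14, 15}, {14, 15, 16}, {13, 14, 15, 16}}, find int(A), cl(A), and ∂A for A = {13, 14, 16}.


int(A) = {14, 16}, cl(A) = {13, 14, 16}, ∂A = {13}.

Closed sets in (X, τ) are complements of opens:
  closed(X, τ) = {∅, {13}, {16}, {13, 14}, {13, 15}, {13, 16}, {13, 14, 15}, {13, 14, 16}, {13, 15, 16}, {13, 14, 15, 16}}.
int(A) = ⋃ {U ∈ τ : U ⊆ A}. Opens contained in A: ∅, {14}, {16}, {14, 16}.
Taking the union of these: int(A) = {14, 16}.
cl(A) = ⋂ {C closed : A ⊆ C}. Closed sets containing A: {13, 14, 16}, {13, 14, 15, 16}.
Intersecting these: cl(A) = {13, 14, 16}.
∂A = cl(A) ∖ int(A) = {13, 14, 16} ∖ {14, 16} = {13}.


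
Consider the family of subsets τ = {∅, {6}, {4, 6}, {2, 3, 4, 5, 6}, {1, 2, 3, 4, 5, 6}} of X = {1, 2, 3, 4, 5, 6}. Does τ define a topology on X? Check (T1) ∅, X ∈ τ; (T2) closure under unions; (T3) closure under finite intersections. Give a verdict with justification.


τ IS a topology on X.

Axiom (T1): ∅ ∈ τ? Yes; X ∈ τ? Yes.
Axiom (T2/T3): check pairwise unions and intersections of members of τ.
All pairwise intersections and unions checked — each lies in τ. Therefore τ satisfies (T1), (T2), (T3): it IS a topology on X.


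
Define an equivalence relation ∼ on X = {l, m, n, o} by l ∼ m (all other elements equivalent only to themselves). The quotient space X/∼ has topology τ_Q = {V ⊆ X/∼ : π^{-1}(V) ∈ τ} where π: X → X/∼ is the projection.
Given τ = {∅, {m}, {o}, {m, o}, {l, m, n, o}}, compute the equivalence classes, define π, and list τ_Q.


X/∼ = {[l=m], [n], [o]}; |τ_Q| = 3.

Equivalence classes: [l=m], [n], [o].
Quotient map π: X → X/∼ sends l ↦ [l=m], m ↦ [l=m], n ↦ [n], o ↦ [o].
For each subset V ⊆ X/∼, compute π^{-1}(V) ⊆ X and check whether π^{-1}(V) ∈ τ. V is open in τ_Q iff π^{-1}(V) ∈ τ.
  V = {}: π^{-1}(V) = ∅ ∈ τ ✓.
  V = {[l=m]}: π^{-1}(V) = {l, m} ∉ τ ✗.
  V = {[n]}: π^{-1}(V) = {n} ∉ τ ✗.
  V = {[l=m], [n]}: π^{-1}(V) = {l, m, n} ∉ τ ✗.
  V = {[o]}: π^{-1}(V) = {o} ∈ τ ✓.
  V = {[l=m], [o]}: π^{-1}(V) = {l, m, o} ∉ τ ✗.
  V = {[n], [o]}: π^{-1}(V) = {n, o} ∉ τ ✗.
  V = {[l=m], [n], [o]}: π^{-1}(V) = {l, m, n, o} ∈ τ ✓.
Open sets in the quotient: τ_Q = {{}, {[o]}, {[l=m], [n], [o]}} (3 elements).


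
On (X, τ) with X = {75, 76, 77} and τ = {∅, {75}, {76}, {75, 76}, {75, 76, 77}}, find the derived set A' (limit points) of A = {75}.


A' = {77}

For each x ∈ X, list the open sets U ∈ τ with x ∈ U, then check whether U ∩ (A ∖ {x}) ≠ ∅ for every such U.
  x = 75: open {75} ∋ x has {75} ∩ (A ∖ {75}) = ∅, so x is NOT a limit point.
  x = 76: open {76} ∋ x has {76} ∩ (A ∖ {76}) = ∅, so x is NOT a limit point.
  x = 77: opens ∋ x are {75, 76, 77}; each meets A ∖ {77}, so x IS a limit point.
Collecting: A' = {77}.


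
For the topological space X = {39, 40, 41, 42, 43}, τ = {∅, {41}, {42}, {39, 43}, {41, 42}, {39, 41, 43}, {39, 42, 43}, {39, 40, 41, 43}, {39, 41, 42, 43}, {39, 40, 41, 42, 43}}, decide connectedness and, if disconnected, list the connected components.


(X, τ) is disconnected; components = [{42}, {39, 40, 41, 43}].

Find clopen sets (U ∈ τ with X ∖ U ∈ τ):
  U = ∅, X ∖ U = {39, 40, 41, 42, 43} — both open, so U is clopen.
  U = {42}, X ∖ U = {39, 40, 41, 43} — both open, so U is clopen.
  U = {39, 40, 41, 43}, X ∖ U = {42} — both open, so U is clopen.
  U = {39, 40, 41, 42, 43}, X ∖ U = ∅ — both open, so U is clopen.
Nontrivial clopen(s) exist: e.g. {42}. So (X, τ) is disconnected.
Compute connected components by grouping points that agree on all clopens:
  component: {42}
  component: {39, 40, 41, 43}


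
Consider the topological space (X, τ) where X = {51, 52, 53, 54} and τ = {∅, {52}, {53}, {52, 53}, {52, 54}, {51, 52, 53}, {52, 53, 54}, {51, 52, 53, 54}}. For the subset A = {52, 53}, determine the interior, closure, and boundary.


int(A) = {52, 53}, cl(A) = {51, 52, 53, 54}, ∂A = {51, 54}.

Closed sets in (X, τ) are complements of opens:
  closed(X, τ) = {∅, {51}, {54}, {51, 53}, {51, 54}, {51, 52, 54}, {51, 53, 54}, {51, 52, 53, 54}}.
int(A) = ⋃ {U ∈ τ : U ⊆ A}. Opens contained in A: ∅, {52}, {53}, {52, 53}.
Taking the union of these: int(A) = {52, 53}.
cl(A) = ⋂ {C closed : A ⊆ C}. Closed sets containing A: {51, 52, 53, 54}.
Intersecting these: cl(A) = {51, 52, 53, 54}.
∂A = cl(A) ∖ int(A) = {51, 52, 53, 54} ∖ {52, 53} = {51, 54}.


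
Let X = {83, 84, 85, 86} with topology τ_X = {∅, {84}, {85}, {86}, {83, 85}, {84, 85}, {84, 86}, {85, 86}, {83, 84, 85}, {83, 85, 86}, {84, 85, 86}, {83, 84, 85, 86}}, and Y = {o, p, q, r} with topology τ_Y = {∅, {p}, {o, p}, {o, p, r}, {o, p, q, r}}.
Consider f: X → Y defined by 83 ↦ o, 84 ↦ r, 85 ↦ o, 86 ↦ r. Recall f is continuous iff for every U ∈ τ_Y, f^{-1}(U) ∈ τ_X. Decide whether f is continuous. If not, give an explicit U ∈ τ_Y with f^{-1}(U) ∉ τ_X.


f IS continuous.

Compute f^{-1}(U) for each U ∈ τ_Y:
  U = ∅: f^{-1}(U) = ∅ ∈ τ_X ✓.
  U = {p}: f^{-1}(U) = ∅ ∈ τ_X ✓.
  U = {o, p}: f^{-1}(U) = {83, 85} ∈ τ_X ✓.
  U = {o, p, r}: f^{-1}(U) = {83, 84, 85, 86} ∈ τ_X ✓.
  U = {o, p, q, r}: f^{-1}(U) = {83, 84, 85, 86} ∈ τ_X ✓.
Every preimage lies in τ_X, so f IS continuous.


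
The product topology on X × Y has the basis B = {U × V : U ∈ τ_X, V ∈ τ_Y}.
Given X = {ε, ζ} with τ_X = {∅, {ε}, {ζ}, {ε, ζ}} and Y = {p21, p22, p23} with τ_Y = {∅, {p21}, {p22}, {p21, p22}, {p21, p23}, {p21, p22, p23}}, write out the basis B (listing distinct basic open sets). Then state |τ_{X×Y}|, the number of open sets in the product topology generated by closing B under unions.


Basis B = {∅ × ∅, {ε} × {p21}, {ε} × {p22}, {ζ} × {p21}, {ζ} × {p22}, {ε} × {p21, p22}, {ε} × {p21, p23}, {ε, ζ} × {p21}, {ε, ζ} × {p22}, {ζ} × {p21, p22}, {ζ} × {p21, p23}, {ε} × {p21, p22, p23}, {ζ} × {p21, p22, p23}, {ε, ζ} × {p21, p22}, {ε, ζ} × {p21, p23}, {ε, ζ} × {p21, p22, p23}}; |τ_{X×Y}| = 36.

Enumerate products U × V with U ∈ τ_X, V ∈ τ_Y (deduplicated):
  ∅ × ∅ = {} (∅)
  {ε} × {p21} = {(ε,p21)}
  {ε} × {p22} = {(ε,p22)}
  {ζ} × {p21} = {(ζ,p21)}
  {ζ} × {p22} = {(ζ,p22)}
  {ε} × {p21, p22} = {(ε,p21), (ε,p22)}
  {ε} × {p21, p23} = {(ε,p21), (ε,p23)}
  {ε, ζ} × {p21} = {(ε,p21), (ζ,p21)}
  {ε, ζ} × {p22} = {(ε,p22), (ζ,p22)}
  {ζ} × {p21, p22} = {(ζ,p21), (ζ,p22)}
  {ζ} × {p21, p23} = {(ζ,p21), (ζ,p23)}
  {ε} × {p21, p22, p23} = {(ε,p21), (ε,p22), (ε,p23)}
  {ζ} × {p21, p22, p23} = {(ζ,p21), (ζ,p22), (ζ,p23)}
  {ε, ζ} × {p21, p22} = {(ε,p21), (ε,p22), (ζ,p21), (ζ,p22)}
  {ε, ζ} × {p21, p23} = {(ε,p21), (ε,p23), (ζ,p21), (ζ,p23)}
  {ε, ζ} × {p21, p22, p23} = {(ε,p21), (ε,p22), (ε,p23), (ζ,p21), (ζ,p22), (ζ,p23)}
These 16 distinct sets form the basis B.
Close under arbitrary unions to get τ_{X×Y}; counting gives |τ_{X×Y}| = 36.


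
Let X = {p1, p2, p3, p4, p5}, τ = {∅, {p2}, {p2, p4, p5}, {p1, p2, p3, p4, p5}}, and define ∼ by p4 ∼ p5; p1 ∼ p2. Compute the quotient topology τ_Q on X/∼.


X/∼ = {[p1=p2], [p3], [p4=p5]}; |τ_Q| = 2.

Equivalence classes: [p1=p2], [p3], [p4=p5].
Quotient map π: X → X/∼ sends p1 ↦ [p1=p2], p2 ↦ [p1=p2], p3 ↦ [p3], p4 ↦ [p4=p5], p5 ↦ [p4=p5].
For each subset V ⊆ X/∼, compute π^{-1}(V) ⊆ X and check whether π^{-1}(V) ∈ τ. V is open in τ_Q iff π^{-1}(V) ∈ τ.
  V = {}: π^{-1}(V) = ∅ ∈ τ ✓.
  V = {[p1=p2]}: π^{-1}(V) = {p1, p2} ∉ τ ✗.
  V = {[p3]}: π^{-1}(V) = {p3} ∉ τ ✗.
  V = {[p1=p2], [p3]}: π^{-1}(V) = {p1, p2, p3} ∉ τ ✗.
  V = {[p4=p5]}: π^{-1}(V) = {p4, p5} ∉ τ ✗.
  V = {[p1=p2], [p4=p5]}: π^{-1}(V) = {p1, p2, p4, p5} ∉ τ ✗.
  V = {[p3], [p4=p5]}: π^{-1}(V) = {p3, p4, p5} ∉ τ ✗.
  V = {[p1=p2], [p3], [p4=p5]}: π^{-1}(V) = {p1, p2, p3, p4, p5} ∈ τ ✓.
Open sets in the quotient: τ_Q = {{}, {[p1=p2], [p3], [p4=p5]}} (2 elements).


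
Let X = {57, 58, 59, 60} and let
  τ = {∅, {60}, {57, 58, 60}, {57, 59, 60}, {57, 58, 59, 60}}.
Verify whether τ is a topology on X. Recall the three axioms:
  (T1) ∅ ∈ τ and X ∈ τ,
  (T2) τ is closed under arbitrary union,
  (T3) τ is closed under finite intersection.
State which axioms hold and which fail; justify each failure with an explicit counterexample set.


τ is NOT a topology on X.

Axiom (T1): ∅ ∈ τ? Yes; X ∈ τ? Yes.
Axiom (T2/T3): check pairwise unions and intersections of members of τ.
Counterexample for (T3): {57, 58, 60} ∩ {57, 59, 60} = {57, 60} ∉ τ. Therefore τ is NOT a topology.


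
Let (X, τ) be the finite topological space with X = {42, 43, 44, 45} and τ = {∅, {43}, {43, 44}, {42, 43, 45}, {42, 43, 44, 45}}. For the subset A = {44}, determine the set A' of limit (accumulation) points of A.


A' = ∅

For each x ∈ X, list the open sets U ∈ τ with x ∈ U, then check whether U ∩ (A ∖ {x}) ≠ ∅ for every such U.
  x = 42: open {42, 43, 45} ∋ x has {42, 43, 45} ∩ (A ∖ {42}) = ∅, so x is NOT a limit point.
  x = 43: open {43} ∋ x has {43} ∩ (A ∖ {43}) = ∅, so x is NOT a limit point.
  x = 44: open {43, 44} ∋ x has {43, 44} ∩ (A ∖ {44}) = ∅, so x is NOT a limit point.
  x = 45: open {42, 43, 45} ∋ x has {42, 43, 45} ∩ (A ∖ {45}) = ∅, so x is NOT a limit point.
Collecting: A' = ∅.


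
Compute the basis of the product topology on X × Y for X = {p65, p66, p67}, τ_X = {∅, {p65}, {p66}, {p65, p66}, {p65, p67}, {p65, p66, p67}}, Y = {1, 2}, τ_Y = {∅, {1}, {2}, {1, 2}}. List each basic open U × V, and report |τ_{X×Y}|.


Basis B = {∅ × ∅, {p65} × {1}, {p65} × {2}, {p66} × {1}, {p66} × {2}, {p65} × {1, 2}, {p65, p66} × {1}, {p65, p67} × {1}, {p65, p66} × {2}, {p65, p67} × {2}, {p66} × {1, 2}, {p65, p66, p67} × {1}, {p65, p66, p67} × {2}, {p65, p66} × {1, 2}, {p65, p67} × {1, 2}, {p65, p66, p67} × {1, 2}}; |τ_{X×Y}| = 36.

Enumerate products U × V with U ∈ τ_X, V ∈ τ_Y (deduplicated):
  ∅ × ∅ = {} (∅)
  {p65} × {1} = {(p65,1)}
  {p65} × {2} = {(p65,2)}
  {p66} × {1} = {(p66,1)}
  {p66} × {2} = {(p66,2)}
  {p65} × {1, 2} = {(p65,1), (p65,2)}
  {p65, p66} × {1} = {(p65,1), (p66,1)}
  {p65, p67} × {1} = {(p65,1), (p67,1)}
  {p65, p66} × {2} = {(p65,2), (p66,2)}
  {p65, p67} × {2} = {(p65,2), (p67,2)}
  {p66} × {1, 2} = {(p66,1), (p66,2)}
  {p65, p66, p67} × {1} = {(p65,1), (p66,1), (p67,1)}
  {p65, p66, p67} × {2} = {(p65,2), (p66,2), (p67,2)}
  {p65, p66} × {1, 2} = {(p65,1), (p65,2), (p66,1), (p66,2)}
  {p65, p67} × {1, 2} = {(p65,1), (p65,2), (p67,1), (p67,2)}
  {p65, p66, p67} × {1, 2} = {(p65,1), (p65,2), (p66,1), (p66,2), (p67,1), (p67,2)}
These 16 distinct sets form the basis B.
Close under arbitrary unions to get τ_{X×Y}; counting gives |τ_{X×Y}| = 36.


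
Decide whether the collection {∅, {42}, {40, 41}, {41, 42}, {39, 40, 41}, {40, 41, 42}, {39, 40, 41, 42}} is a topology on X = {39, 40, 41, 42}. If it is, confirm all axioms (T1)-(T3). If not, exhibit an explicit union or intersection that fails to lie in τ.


τ is NOT a topology on X.

Axiom (T1): ∅ ∈ τ? Yes; X ∈ τ? Yes.
Axiom (T2/T3): check pairwise unions and intersections of members of τ.
Counterexample for (T3): {40, 41} ∩ {41, 42} = {41} ∉ τ. Therefore τ is NOT a topology.


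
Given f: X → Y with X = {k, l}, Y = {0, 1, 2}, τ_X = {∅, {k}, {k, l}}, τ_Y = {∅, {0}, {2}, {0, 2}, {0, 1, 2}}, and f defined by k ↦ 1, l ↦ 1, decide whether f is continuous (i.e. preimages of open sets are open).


f IS continuous.

Compute f^{-1}(U) for each U ∈ τ_Y:
  U = ∅: f^{-1}(U) = ∅ ∈ τ_X ✓.
  U = {0}: f^{-1}(U) = ∅ ∈ τ_X ✓.
  U = {2}: f^{-1}(U) = ∅ ∈ τ_X ✓.
  U = {0, 2}: f^{-1}(U) = ∅ ∈ τ_X ✓.
  U = {0, 1, 2}: f^{-1}(U) = {k, l} ∈ τ_X ✓.
Every preimage lies in τ_X, so f IS continuous.


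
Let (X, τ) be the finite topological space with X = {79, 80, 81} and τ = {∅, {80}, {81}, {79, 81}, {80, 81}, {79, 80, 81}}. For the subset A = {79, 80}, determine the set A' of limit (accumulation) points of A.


A' = ∅

For each x ∈ X, list the open sets U ∈ τ with x ∈ U, then check whether U ∩ (A ∖ {x}) ≠ ∅ for every such U.
  x = 79: open {79, 81} ∋ x has {79, 81} ∩ (A ∖ {79}) = ∅, so x is NOT a limit point.
  x = 80: open {80} ∋ x has {80} ∩ (A ∖ {80}) = ∅, so x is NOT a limit point.
  x = 81: open {81} ∋ x has {81} ∩ (A ∖ {81}) = ∅, so x is NOT a limit point.
Collecting: A' = ∅.


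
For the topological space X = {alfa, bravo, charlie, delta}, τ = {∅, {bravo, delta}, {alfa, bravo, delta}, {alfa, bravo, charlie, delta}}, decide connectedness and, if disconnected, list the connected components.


(X, τ) is connected.

Find clopen sets (U ∈ τ with X ∖ U ∈ τ):
  U = ∅, X ∖ U = {alfa, bravo, charlie, delta} — both open, so U is clopen.
  U = {alfa, bravo, charlie, delta}, X ∖ U = ∅ — both open, so U is clopen.
Only trivial clopens (∅ and X) exist, so (X, τ) is connected.
Compute connected components by grouping points that agree on all clopens:
  component: {alfa, bravo, charlie, delta}


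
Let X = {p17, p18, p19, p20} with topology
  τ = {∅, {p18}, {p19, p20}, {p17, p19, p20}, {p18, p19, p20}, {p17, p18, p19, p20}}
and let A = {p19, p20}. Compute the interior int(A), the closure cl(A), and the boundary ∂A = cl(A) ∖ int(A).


int(A) = {p19, p20}, cl(A) = {p17, p19, p20}, ∂A = {p17}.

Closed sets in (X, τ) are complements of opens:
  closed(X, τ) = {∅, {p17}, {p18}, {p17, p18}, {p17, p19, p20}, {p17, p18, p19, p20}}.
int(A) = ⋃ {U ∈ τ : U ⊆ A}. Opens contained in A: ∅, {p19, p20}.
Taking the union of these: int(A) = {p19, p20}.
cl(A) = ⋂ {C closed : A ⊆ C}. Closed sets containing A: {p17, p19, p20}, {p17, p18, p19, p20}.
Intersecting these: cl(A) = {p17, p19, p20}.
∂A = cl(A) ∖ int(A) = {p17, p19, p20} ∖ {p19, p20} = {p17}.


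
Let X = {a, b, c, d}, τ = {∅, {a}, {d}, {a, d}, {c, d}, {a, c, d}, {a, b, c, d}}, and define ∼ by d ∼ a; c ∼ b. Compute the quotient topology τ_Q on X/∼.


X/∼ = {[a=d], [b=c]}; |τ_Q| = 3.

Equivalence classes: [a=d], [b=c].
Quotient map π: X → X/∼ sends a ↦ [a=d], b ↦ [b=c], c ↦ [b=c], d ↦ [a=d].
For each subset V ⊆ X/∼, compute π^{-1}(V) ⊆ X and check whether π^{-1}(V) ∈ τ. V is open in τ_Q iff π^{-1}(V) ∈ τ.
  V = {}: π^{-1}(V) = ∅ ∈ τ ✓.
  V = {[a=d]}: π^{-1}(V) = {a, d} ∈ τ ✓.
  V = {[b=c]}: π^{-1}(V) = {b, c} ∉ τ ✗.
  V = {[a=d], [b=c]}: π^{-1}(V) = {a, b, c, d} ∈ τ ✓.
Open sets in the quotient: τ_Q = {{}, {[a=d]}, {[a=d], [b=c]}} (3 elements).


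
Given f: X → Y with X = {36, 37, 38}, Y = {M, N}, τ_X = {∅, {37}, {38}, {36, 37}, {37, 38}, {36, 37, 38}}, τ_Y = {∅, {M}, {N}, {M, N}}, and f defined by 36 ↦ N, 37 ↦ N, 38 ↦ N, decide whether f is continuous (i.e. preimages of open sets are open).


f IS continuous.

Compute f^{-1}(U) for each U ∈ τ_Y:
  U = ∅: f^{-1}(U) = ∅ ∈ τ_X ✓.
  U = {M}: f^{-1}(U) = ∅ ∈ τ_X ✓.
  U = {N}: f^{-1}(U) = {36, 37, 38} ∈ τ_X ✓.
  U = {M, N}: f^{-1}(U) = {36, 37, 38} ∈ τ_X ✓.
Every preimage lies in τ_X, so f IS continuous.


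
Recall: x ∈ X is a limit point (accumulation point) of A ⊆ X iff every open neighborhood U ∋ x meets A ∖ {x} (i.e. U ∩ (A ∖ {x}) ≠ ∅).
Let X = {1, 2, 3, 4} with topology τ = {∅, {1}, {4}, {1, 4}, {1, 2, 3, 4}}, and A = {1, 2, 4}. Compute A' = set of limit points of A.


A' = {2, 3}

For each x ∈ X, list the open sets U ∈ τ with x ∈ U, then check whether U ∩ (A ∖ {x}) ≠ ∅ for every such U.
  x = 1: open {1} ∋ x has {1} ∩ (A ∖ {1}) = ∅, so x is NOT a limit point.
  x = 2: opens ∋ x are {1, 2, 3, 4}; each meets A ∖ {2}, so x IS a limit point.
  x = 3: opens ∋ x are {1, 2, 3, 4}; each meets A ∖ {3}, so x IS a limit point.
  x = 4: open {4} ∋ x has {4} ∩ (A ∖ {4}) = ∅, so x is NOT a limit point.
Collecting: A' = {2, 3}.


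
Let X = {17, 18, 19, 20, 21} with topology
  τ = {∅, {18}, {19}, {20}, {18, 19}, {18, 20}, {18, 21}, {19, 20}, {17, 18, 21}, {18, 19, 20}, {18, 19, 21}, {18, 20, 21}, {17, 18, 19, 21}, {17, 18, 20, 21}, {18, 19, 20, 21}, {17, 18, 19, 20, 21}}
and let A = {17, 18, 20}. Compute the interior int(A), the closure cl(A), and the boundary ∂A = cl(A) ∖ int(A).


int(A) = {18, 20}, cl(A) = {17, 18, 20, 21}, ∂A = {17, 21}.

Closed sets in (X, τ) are complements of opens:
  closed(X, τ) = {∅, {17}, {19}, {20}, {17, 19}, {17, 20}, {17, 21}, {19, 20}, {17, 18, 21}, {17, 19, 20}, {17, 19, 21}, {17, 20, 21}, {17, 18, 19, 21}, {17, 18, 20, 21}, {17, 19, 20, 21}, {17, 18, 19, 20, 21}}.
int(A) = ⋃ {U ∈ τ : U ⊆ A}. Opens contained in A: ∅, {18}, {20}, {18, 20}.
Taking the union of these: int(A) = {18, 20}.
cl(A) = ⋂ {C closed : A ⊆ C}. Closed sets containing A: {17, 18, 20, 21}, {17, 18, 19, 20, 21}.
Intersecting these: cl(A) = {17, 18, 20, 21}.
∂A = cl(A) ∖ int(A) = {17, 18, 20, 21} ∖ {18, 20} = {17, 21}.


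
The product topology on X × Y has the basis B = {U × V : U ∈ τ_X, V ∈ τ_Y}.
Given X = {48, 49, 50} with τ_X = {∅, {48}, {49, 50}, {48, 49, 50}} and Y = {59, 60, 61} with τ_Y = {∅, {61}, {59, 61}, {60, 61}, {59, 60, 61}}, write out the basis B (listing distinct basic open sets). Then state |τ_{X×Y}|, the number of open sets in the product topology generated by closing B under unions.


Basis B = {∅ × ∅, {48} × {61}, {48} × {59, 61}, {48} × {60, 61}, {49, 50} × {61}, {48} × {59, 60, 61}, {48, 49, 50} × {61}, {49, 50} × {59, 61}, {49, 50} × {60, 61}, {48, 49, 50} × {59, 61}, {48, 49, 50} × {60, 61}, {49, 50} × {59, 60, 61}, {48, 49, 50} × {59, 60, 61}}; |τ_{X×Y}| = 25.

Enumerate products U × V with U ∈ τ_X, V ∈ τ_Y (deduplicated):
  ∅ × ∅ = {} (∅)
  {48} × {61} = {(48,61)}
  {48} × {59, 61} = {(48,59), (48,61)}
  {48} × {60, 61} = {(48,60), (48,61)}
  {49, 50} × {61} = {(49,61), (50,61)}
  {48} × {59, 60, 61} = {(48,59), (48,60), (48,61)}
  {48, 49, 50} × {61} = {(48,61), (49,61), (50,61)}
  {49, 50} × {59, 61} = {(49,59), (49,61), (50,59), (50,61)}
  {49, 50} × {60, 61} = {(49,60), (49,61), (50,60), (50,61)}
  {48, 49, 50} × {59, 61} = {(48,59), (48,61), (49,59), (49,61), (50,59), (50,61)}
  {48, 49, 50} × {60, 61} = {(48,60), (48,61), (49,60), (49,61), (50,60), (50,61)}
  {49, 50} × {59, 60, 61} = {(49,59), (49,60), (49,61), (50,59), (50,60), (50,61)}
  {48, 49, 50} × {59, 60, 61} = {(48,59), (48,60), (48,61), (49,59), (49,60), (49,61), (50,59), (50,60), (50,61)}
These 13 distinct sets form the basis B.
Close under arbitrary unions to get τ_{X×Y}; counting gives |τ_{X×Y}| = 25.


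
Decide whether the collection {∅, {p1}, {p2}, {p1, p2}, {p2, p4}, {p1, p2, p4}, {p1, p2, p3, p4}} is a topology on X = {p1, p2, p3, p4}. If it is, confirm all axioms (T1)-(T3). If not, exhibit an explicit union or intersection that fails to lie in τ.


τ IS a topology on X.

Axiom (T1): ∅ ∈ τ? Yes; X ∈ τ? Yes.
Axiom (T2/T3): check pairwise unions and intersections of members of τ.
All pairwise intersections and unions checked — each lies in τ. Therefore τ satisfies (T1), (T2), (T3): it IS a topology on X.


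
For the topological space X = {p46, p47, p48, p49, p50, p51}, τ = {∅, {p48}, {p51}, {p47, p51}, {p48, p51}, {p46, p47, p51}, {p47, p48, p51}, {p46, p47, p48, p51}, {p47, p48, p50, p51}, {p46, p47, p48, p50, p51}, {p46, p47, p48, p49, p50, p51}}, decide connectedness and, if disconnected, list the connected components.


(X, τ) is connected.

Find clopen sets (U ∈ τ with X ∖ U ∈ τ):
  U = ∅, X ∖ U = {p46, p47, p48, p49, p50, p51} — both open, so U is clopen.
  U = {p46, p47, p48, p49, p50, p51}, X ∖ U = ∅ — both open, so U is clopen.
Only trivial clopens (∅ and X) exist, so (X, τ) is connected.
Compute connected components by grouping points that agree on all clopens:
  component: {p46, p47, p48, p49, p50, p51}


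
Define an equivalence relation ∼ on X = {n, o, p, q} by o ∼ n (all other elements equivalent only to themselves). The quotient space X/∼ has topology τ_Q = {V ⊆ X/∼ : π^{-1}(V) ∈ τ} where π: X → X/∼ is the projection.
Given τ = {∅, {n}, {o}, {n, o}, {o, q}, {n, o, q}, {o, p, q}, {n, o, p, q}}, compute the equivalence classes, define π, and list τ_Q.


X/∼ = {[n=o], [p], [q]}; |τ_Q| = 4.

Equivalence classes: [n=o], [p], [q].
Quotient map π: X → X/∼ sends n ↦ [n=o], o ↦ [n=o], p ↦ [p], q ↦ [q].
For each subset V ⊆ X/∼, compute π^{-1}(V) ⊆ X and check whether π^{-1}(V) ∈ τ. V is open in τ_Q iff π^{-1}(V) ∈ τ.
  V = {}: π^{-1}(V) = ∅ ∈ τ ✓.
  V = {[n=o]}: π^{-1}(V) = {n, o} ∈ τ ✓.
  V = {[p]}: π^{-1}(V) = {p} ∉ τ ✗.
  V = {[n=o], [p]}: π^{-1}(V) = {n, o, p} ∉ τ ✗.
  V = {[q]}: π^{-1}(V) = {q} ∉ τ ✗.
  V = {[n=o], [q]}: π^{-1}(V) = {n, o, q} ∈ τ ✓.
  V = {[p], [q]}: π^{-1}(V) = {p, q} ∉ τ ✗.
  V = {[n=o], [p], [q]}: π^{-1}(V) = {n, o, p, q} ∈ τ ✓.
Open sets in the quotient: τ_Q = {{}, {[n=o]}, {[n=o], [q]}, {[n=o], [p], [q]}} (4 elements).


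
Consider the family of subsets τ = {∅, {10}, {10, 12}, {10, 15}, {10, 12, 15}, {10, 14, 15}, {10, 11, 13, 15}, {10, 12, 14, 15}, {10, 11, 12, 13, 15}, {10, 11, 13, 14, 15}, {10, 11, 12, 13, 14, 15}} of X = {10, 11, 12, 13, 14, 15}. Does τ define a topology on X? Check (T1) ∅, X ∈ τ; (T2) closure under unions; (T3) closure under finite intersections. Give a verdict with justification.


τ IS a topology on X.

Axiom (T1): ∅ ∈ τ? Yes; X ∈ τ? Yes.
Axiom (T2/T3): check pairwise unions and intersections of members of τ.
All pairwise intersections and unions checked — each lies in τ. Therefore τ satisfies (T1), (T2), (T3): it IS a topology on X.


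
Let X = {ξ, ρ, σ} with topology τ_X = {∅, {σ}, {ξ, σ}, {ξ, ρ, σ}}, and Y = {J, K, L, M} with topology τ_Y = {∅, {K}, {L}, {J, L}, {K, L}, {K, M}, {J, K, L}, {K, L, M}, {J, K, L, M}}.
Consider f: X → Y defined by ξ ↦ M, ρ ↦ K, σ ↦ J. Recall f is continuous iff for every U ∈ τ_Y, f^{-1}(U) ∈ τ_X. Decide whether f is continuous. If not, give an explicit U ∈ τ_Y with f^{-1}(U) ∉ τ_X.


f is NOT continuous.

Compute f^{-1}(U) for each U ∈ τ_Y:
  U = ∅: f^{-1}(U) = ∅ ∈ τ_X ✓.
  U = {K}: f^{-1}(U) = {ρ} ∉ τ_X ✗.
  U = {L}: f^{-1}(U) = ∅ ∈ τ_X ✓.
  U = {J, L}: f^{-1}(U) = {σ} ∈ τ_X ✓.
  U = {K, L}: f^{-1}(U) = {ρ} ∉ τ_X ✗.
  U = {K, M}: f^{-1}(U) = {ξ, ρ} ∉ τ_X ✗.
  U = {J, K, L}: f^{-1}(U) = {ρ, σ} ∉ τ_X ✗.
  U = {K, L, M}: f^{-1}(U) = {ξ, ρ} ∉ τ_X ✗.
  U = {J, K, L, M}: f^{-1}(U) = {ξ, ρ, σ} ∈ τ_X ✓.
Found U = {K} with f^{-1}(U) = {ρ} not in τ_X. Therefore f is NOT continuous.


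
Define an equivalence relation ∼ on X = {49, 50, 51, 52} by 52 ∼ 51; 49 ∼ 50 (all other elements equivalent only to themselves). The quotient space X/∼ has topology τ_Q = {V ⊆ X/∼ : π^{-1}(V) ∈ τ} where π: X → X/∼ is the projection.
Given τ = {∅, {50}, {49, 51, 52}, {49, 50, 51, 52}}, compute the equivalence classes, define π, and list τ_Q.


X/∼ = {[49=50], [51=52]}; |τ_Q| = 2.

Equivalence classes: [49=50], [51=52].
Quotient map π: X → X/∼ sends 49 ↦ [49=50], 50 ↦ [49=50], 51 ↦ [51=52], 52 ↦ [51=52].
For each subset V ⊆ X/∼, compute π^{-1}(V) ⊆ X and check whether π^{-1}(V) ∈ τ. V is open in τ_Q iff π^{-1}(V) ∈ τ.
  V = {}: π^{-1}(V) = ∅ ∈ τ ✓.
  V = {[49=50]}: π^{-1}(V) = {49, 50} ∉ τ ✗.
  V = {[51=52]}: π^{-1}(V) = {51, 52} ∉ τ ✗.
  V = {[49=50], [51=52]}: π^{-1}(V) = {49, 50, 51, 52} ∈ τ ✓.
Open sets in the quotient: τ_Q = {{}, {[49=50], [51=52]}} (2 elements).


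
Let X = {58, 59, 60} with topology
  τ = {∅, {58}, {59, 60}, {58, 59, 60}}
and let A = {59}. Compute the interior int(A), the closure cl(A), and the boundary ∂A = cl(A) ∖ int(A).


int(A) = ∅, cl(A) = {59, 60}, ∂A = {59, 60}.

Closed sets in (X, τ) are complements of opens:
  closed(X, τ) = {∅, {58}, {59, 60}, {58, 59, 60}}.
int(A) = ⋃ {U ∈ τ : U ⊆ A}. Opens contained in A: ∅.
Taking the union of these: int(A) = ∅.
cl(A) = ⋂ {C closed : A ⊆ C}. Closed sets containing A: {59, 60}, {58, 59, 60}.
Intersecting these: cl(A) = {59, 60}.
∂A = cl(A) ∖ int(A) = {59, 60} ∖ ∅ = {59, 60}.


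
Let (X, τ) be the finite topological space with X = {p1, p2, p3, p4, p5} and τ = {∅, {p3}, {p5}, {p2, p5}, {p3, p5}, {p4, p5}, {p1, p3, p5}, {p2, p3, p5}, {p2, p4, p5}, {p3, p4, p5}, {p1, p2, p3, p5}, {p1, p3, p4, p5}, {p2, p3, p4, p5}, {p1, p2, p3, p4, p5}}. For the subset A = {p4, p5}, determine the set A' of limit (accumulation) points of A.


A' = {p1, p2, p4}

For each x ∈ X, list the open sets U ∈ τ with x ∈ U, then check whether U ∩ (A ∖ {x}) ≠ ∅ for every such U.
  x = p1: opens ∋ x are {p1, p3, p5}, {p1, p2, p3, p5}, {p1, p3, p4, p5}, {p1, p2, p3, p4, p5}; each meets A ∖ {p1}, so x IS a limit point.
  x = p2: opens ∋ x are {p2, p5}, {p2, p3, p5}, {p2, p4, p5}, {p1, p2, p3, p5}, {p2, p3, p4, p5}, {p1, p2, p3, p4, p5}; each meets A ∖ {p2}, so x IS a limit point.
  x = p3: open {p3} ∋ x has {p3} ∩ (A ∖ {p3}) = ∅, so x is NOT a limit point.
  x = p4: opens ∋ x are {p4, p5}, {p2, p4, p5}, {p3, p4, p5}, {p1, p3, p4, p5}, {p2, p3, p4, p5}, {p1, p2, p3, p4, p5}; each meets A ∖ {p4}, so x IS a limit point.
  x = p5: open {p5} ∋ x has {p5} ∩ (A ∖ {p5}) = ∅, so x is NOT a limit point.
Collecting: A' = {p1, p2, p4}.


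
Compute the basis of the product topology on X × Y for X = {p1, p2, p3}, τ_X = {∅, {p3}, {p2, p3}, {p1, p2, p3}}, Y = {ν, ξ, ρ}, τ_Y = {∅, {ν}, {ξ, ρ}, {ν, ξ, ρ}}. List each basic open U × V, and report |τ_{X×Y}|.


Basis B = {∅ × ∅, {p3} × {ν}, {p2, p3} × {ν}, {p3} × {ξ, ρ}, {p1, p2, p3} × {ν}, {p3} × {ν, ξ, ρ}, {p2, p3} × {ξ, ρ}, {p1, p2, p3} × {ξ, ρ}, {p2, p3} × {ν, ξ, ρ}, {p1, p2, p3} × {ν, ξ, ρ}}; |τ_{X×Y}| = 16.

Enumerate products U × V with U ∈ τ_X, V ∈ τ_Y (deduplicated):
  ∅ × ∅ = {} (∅)
  {p3} × {ν} = {(p3,ν)}
  {p2, p3} × {ν} = {(p2,ν), (p3,ν)}
  {p3} × {ξ, ρ} = {(p3,ξ), (p3,ρ)}
  {p1, p2, p3} × {ν} = {(p1,ν), (p2,ν), (p3,ν)}
  {p3} × {ν, ξ, ρ} = {(p3,ν), (p3,ξ), (p3,ρ)}
  {p2, p3} × {ξ, ρ} = {(p2,ξ), (p2,ρ), (p3,ξ), (p3,ρ)}
  {p1, p2, p3} × {ξ, ρ} = {(p1,ξ), (p1,ρ), (p2,ξ), (p2,ρ), (p3,ξ), (p3,ρ)}
  {p2, p3} × {ν, ξ, ρ} = {(p2,ν), (p2,ξ), (p2,ρ), (p3,ν), (p3,ξ), (p3,ρ)}
  {p1, p2, p3} × {ν, ξ, ρ} = {(p1,ν), (p1,ξ), (p1,ρ), (p2,ν), (p2,ξ), (p2,ρ), (p3,ν), (p3,ξ), (p3,ρ)}
These 10 distinct sets form the basis B.
Close under arbitrary unions to get τ_{X×Y}; counting gives |τ_{X×Y}| = 16.


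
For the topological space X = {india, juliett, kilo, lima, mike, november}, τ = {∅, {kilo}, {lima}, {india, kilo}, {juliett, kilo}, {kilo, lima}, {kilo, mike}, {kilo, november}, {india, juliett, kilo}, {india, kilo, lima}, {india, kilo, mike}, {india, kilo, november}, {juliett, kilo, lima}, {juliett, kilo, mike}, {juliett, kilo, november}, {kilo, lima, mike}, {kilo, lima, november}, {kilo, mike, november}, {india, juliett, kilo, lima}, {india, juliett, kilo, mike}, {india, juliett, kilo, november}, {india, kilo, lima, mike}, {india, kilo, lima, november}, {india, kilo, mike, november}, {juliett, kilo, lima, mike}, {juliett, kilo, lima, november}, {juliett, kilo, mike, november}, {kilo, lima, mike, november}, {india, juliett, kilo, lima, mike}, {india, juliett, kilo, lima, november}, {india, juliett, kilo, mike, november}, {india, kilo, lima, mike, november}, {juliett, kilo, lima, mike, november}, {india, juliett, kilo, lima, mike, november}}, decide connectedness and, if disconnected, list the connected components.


(X, τ) is disconnected; components = [{lima}, {india, juliett, kilo, mike, november}].

Find clopen sets (U ∈ τ with X ∖ U ∈ τ):
  U = ∅, X ∖ U = {india, juliett, kilo, lima, mike, november} — both open, so U is clopen.
  U = {lima}, X ∖ U = {india, juliett, kilo, mike, november} — both open, so U is clopen.
  U = {india, juliett, kilo, mike, november}, X ∖ U = {lima} — both open, so U is clopen.
  U = {india, juliett, kilo, lima, mike, november}, X ∖ U = ∅ — both open, so U is clopen.
Nontrivial clopen(s) exist: e.g. {lima}. So (X, τ) is disconnected.
Compute connected components by grouping points that agree on all clopens:
  component: {lima}
  component: {india, juliett, kilo, mike, november}


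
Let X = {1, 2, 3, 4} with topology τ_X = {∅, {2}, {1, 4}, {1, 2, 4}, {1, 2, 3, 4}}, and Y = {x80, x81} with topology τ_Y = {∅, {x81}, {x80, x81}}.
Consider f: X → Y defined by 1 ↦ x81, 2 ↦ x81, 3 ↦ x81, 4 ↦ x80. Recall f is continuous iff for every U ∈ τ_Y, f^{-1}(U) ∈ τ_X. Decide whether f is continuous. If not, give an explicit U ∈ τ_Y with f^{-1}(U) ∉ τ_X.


f is NOT continuous.

Compute f^{-1}(U) for each U ∈ τ_Y:
  U = ∅: f^{-1}(U) = ∅ ∈ τ_X ✓.
  U = {x81}: f^{-1}(U) = {1, 2, 3} ∉ τ_X ✗.
  U = {x80, x81}: f^{-1}(U) = {1, 2, 3, 4} ∈ τ_X ✓.
Found U = {x81} with f^{-1}(U) = {1, 2, 3} not in τ_X. Therefore f is NOT continuous.


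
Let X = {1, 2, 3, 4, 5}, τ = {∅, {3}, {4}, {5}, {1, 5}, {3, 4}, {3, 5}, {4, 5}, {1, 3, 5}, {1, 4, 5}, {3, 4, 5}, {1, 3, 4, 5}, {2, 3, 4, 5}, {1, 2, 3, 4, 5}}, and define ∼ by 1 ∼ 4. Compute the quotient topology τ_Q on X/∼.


X/∼ = {[1=4], [2], [3], [5]}; |τ_Q| = 7.

Equivalence classes: [1=4], [2], [3], [5].
Quotient map π: X → X/∼ sends 1 ↦ [1=4], 2 ↦ [2], 3 ↦ [3], 4 ↦ [1=4], 5 ↦ [5].
For each subset V ⊆ X/∼, compute π^{-1}(V) ⊆ X and check whether π^{-1}(V) ∈ τ. V is open in τ_Q iff π^{-1}(V) ∈ τ.
  V = {}: π^{-1}(V) = ∅ ∈ τ ✓.
  V = {[1=4]}: π^{-1}(V) = {1, 4} ∉ τ ✗.
  V = {[2]}: π^{-1}(V) = {2} ∉ τ ✗.
  V = {[1=4], [2]}: π^{-1}(V) = {1, 2, 4} ∉ τ ✗.
  V = {[3]}: π^{-1}(V) = {3} ∈ τ ✓.
  V = {[1=4], [3]}: π^{-1}(V) = {1, 3, 4} ∉ τ ✗.
  V = {[2], [3]}: π^{-1}(V) = {2, 3} ∉ τ ✗.
  V = {[1=4], [2], [3]}: π^{-1}(V) = {1, 2, 3, 4} ∉ τ ✗.
  V = {[5]}: π^{-1}(V) = {5} ∈ τ ✓.
  V = {[1=4], [5]}: π^{-1}(V) = {1, 4, 5} ∈ τ ✓.
  V = {[2], [5]}: π^{-1}(V) = {2, 5} ∉ τ ✗.
  V = {[1=4], [2], [5]}: π^{-1}(V) = {1, 2, 4, 5} ∉ τ ✗.
  V = {[3], [5]}: π^{-1}(V) = {3, 5} ∈ τ ✓.
  V = {[1=4], [3], [5]}: π^{-1}(V) = {1, 3, 4, 5} ∈ τ ✓.
  V = {[2], [3], [5]}: π^{-1}(V) = {2, 3, 5} ∉ τ ✗.
  V = {[1=4], [2], [3], [5]}: π^{-1}(V) = {1, 2, 3, 4, 5} ∈ τ ✓.
Open sets in the quotient: τ_Q = {{}, {[3]}, {[5]}, {[1=4], [5]}, {[3], [5]}, {[1=4], [3], [5]}, {[1=4], [2], [3], [5]}} (7 elements).


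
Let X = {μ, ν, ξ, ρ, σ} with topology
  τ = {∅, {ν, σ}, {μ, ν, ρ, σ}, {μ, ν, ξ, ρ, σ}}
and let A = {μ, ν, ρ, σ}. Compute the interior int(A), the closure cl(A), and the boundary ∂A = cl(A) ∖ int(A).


int(A) = {μ, ν, ρ, σ}, cl(A) = {μ, ν, ξ, ρ, σ}, ∂A = {ξ}.

Closed sets in (X, τ) are complements of opens:
  closed(X, τ) = {∅, {ξ}, {μ, ξ, ρ}, {μ, ν, ξ, ρ, σ}}.
int(A) = ⋃ {U ∈ τ : U ⊆ A}. Opens contained in A: ∅, {ν, σ}, {μ, ν, ρ, σ}.
Taking the union of these: int(A) = {μ, ν, ρ, σ}.
cl(A) = ⋂ {C closed : A ⊆ C}. Closed sets containing A: {μ, ν, ξ, ρ, σ}.
Intersecting these: cl(A) = {μ, ν, ξ, ρ, σ}.
∂A = cl(A) ∖ int(A) = {μ, ν, ξ, ρ, σ} ∖ {μ, ν, ρ, σ} = {ξ}.


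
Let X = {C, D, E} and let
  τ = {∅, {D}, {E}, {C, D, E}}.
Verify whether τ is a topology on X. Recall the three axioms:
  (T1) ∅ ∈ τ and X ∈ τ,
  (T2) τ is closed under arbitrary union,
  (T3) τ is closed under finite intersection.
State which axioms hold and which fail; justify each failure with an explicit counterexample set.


τ is NOT a topology on X.

Axiom (T1): ∅ ∈ τ? Yes; X ∈ τ? Yes.
Axiom (T2/T3): check pairwise unions and intersections of members of τ.
Counterexample for (T2): {D} ∪ {E} = {D, E} ∉ τ. Therefore τ is NOT a topology.


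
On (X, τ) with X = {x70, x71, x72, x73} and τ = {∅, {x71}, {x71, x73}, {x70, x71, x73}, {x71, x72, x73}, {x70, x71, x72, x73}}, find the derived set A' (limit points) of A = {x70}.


A' = ∅

For each x ∈ X, list the open sets U ∈ τ with x ∈ U, then check whether U ∩ (A ∖ {x}) ≠ ∅ for every such U.
  x = x70: open {x70, x71, x73} ∋ x has {x70, x71, x73} ∩ (A ∖ {x70}) = ∅, so x is NOT a limit point.
  x = x71: open {x71} ∋ x has {x71} ∩ (A ∖ {x71}) = ∅, so x is NOT a limit point.
  x = x72: open {x71, x72, x73} ∋ x has {x71, x72, x73} ∩ (A ∖ {x72}) = ∅, so x is NOT a limit point.
  x = x73: open {x71, x73} ∋ x has {x71, x73} ∩ (A ∖ {x73}) = ∅, so x is NOT a limit point.
Collecting: A' = ∅.
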